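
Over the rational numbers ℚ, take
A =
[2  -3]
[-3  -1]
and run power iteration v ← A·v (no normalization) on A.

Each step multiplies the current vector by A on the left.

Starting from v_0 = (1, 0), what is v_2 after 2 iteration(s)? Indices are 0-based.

v_0 = (1, 0).
v_1 = A·v_0 = (2, -3).
v_2 = A·v_1 = (13, -3).

v_2 = (13, -3)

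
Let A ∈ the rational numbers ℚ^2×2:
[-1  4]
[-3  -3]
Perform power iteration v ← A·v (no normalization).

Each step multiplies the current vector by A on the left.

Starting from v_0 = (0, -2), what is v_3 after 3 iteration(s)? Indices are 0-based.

v_3 = (-8, -114)

v_0 = (0, -2).
v_1 = A·v_0 = (-8, 6).
v_2 = A·v_1 = (32, 6).
v_3 = A·v_2 = (-8, -114).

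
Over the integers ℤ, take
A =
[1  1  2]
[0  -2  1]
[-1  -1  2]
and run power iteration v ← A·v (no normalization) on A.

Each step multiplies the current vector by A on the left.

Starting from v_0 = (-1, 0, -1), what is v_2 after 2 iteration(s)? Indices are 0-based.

v_0 = (-1, 0, -1).
v_1 = A·v_0 = (-3, -1, -1).
v_2 = A·v_1 = (-6, 1, 2).

v_2 = (-6, 1, 2)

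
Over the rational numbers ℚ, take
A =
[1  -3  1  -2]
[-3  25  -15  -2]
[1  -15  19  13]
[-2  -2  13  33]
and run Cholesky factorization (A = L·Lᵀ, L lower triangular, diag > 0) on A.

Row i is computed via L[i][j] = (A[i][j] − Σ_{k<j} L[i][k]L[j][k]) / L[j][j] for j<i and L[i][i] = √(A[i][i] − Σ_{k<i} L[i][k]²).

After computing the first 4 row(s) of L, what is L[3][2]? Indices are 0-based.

L[3][2] = 3

Step 1: L[0][0] = √(1) = 1.
  L[1][0] = (-3) / L[0][0] = -3.
Step 2: L[1][1] = √(16) = 4.
  L[2][0] = (1) / L[0][0] = 1.
  L[2][1] = (-12) / L[1][1] = -3.
Step 3: L[2][2] = √(9) = 3.
  L[3][0] = (-2) / L[0][0] = -2.
  L[3][1] = (-8) / L[1][1] = -2.
  L[3][2] = (9) / L[2][2] = 3.
Step 4: L[3][3] = √(16) = 4.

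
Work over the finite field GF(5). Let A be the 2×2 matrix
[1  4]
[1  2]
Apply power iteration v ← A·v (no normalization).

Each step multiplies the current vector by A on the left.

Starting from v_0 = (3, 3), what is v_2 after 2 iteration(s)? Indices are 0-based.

v_2 = (1, 3)

v_0 = (3, 3).
v_1 = A·v_0 = (0, 4).
v_2 = A·v_1 = (1, 3).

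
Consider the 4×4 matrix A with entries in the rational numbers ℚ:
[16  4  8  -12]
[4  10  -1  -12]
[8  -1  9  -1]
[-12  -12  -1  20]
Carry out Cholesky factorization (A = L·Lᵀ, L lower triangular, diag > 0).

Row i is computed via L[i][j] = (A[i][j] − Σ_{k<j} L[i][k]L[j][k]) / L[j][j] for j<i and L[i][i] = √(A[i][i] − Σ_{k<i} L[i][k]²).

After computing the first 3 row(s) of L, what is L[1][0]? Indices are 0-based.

L[1][0] = 1

Step 1: L[0][0] = √(16) = 4.
  L[1][0] = (4) / L[0][0] = 1.
Step 2: L[1][1] = √(9) = 3.
  L[2][0] = (8) / L[0][0] = 2.
  L[2][1] = (-3) / L[1][1] = -1.
Step 3: L[2][2] = √(4) = 2.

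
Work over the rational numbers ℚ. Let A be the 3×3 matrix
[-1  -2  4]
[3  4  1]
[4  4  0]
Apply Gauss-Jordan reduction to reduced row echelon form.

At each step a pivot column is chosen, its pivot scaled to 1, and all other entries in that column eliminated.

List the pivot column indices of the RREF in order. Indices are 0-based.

pivot columns: 0, 1, 2

[1] R0 /= -1  ⇒  (1, 2, -4)
     R1 -= 3·R0  ⇒  (0, -2, 13)
     R2 -= 4·R0  ⇒  (0, -4, 16)
[2] R1 /= -2  ⇒  (0, 1, -13/2)
     R0 -= 2·R1  ⇒  (1, 0, 9)
     R2 -= -4·R1  ⇒  (0, 0, -10)
[3] R2 /= -10  ⇒  (0, 0, 1)
     R0 -= 9·R2  ⇒  (1, 0, 0)
     R1 -= -13/2·R2  ⇒  (0, 1, 0)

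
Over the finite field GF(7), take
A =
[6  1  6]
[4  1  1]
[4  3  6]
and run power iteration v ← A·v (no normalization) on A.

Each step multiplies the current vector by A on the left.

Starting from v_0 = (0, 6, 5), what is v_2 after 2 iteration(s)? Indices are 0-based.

v_0 = (0, 6, 5).
v_1 = A·v_0 = (1, 4, 6).
v_2 = A·v_1 = (4, 0, 3).

v_2 = (4, 0, 3)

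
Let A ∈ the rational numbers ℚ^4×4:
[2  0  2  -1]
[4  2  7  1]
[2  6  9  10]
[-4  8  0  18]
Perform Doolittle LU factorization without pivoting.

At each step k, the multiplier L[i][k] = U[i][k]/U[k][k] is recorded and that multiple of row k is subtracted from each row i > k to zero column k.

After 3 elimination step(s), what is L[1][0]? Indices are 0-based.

L[1][0] = 2

k=0: U[0][0]=2
  eliminate (1,0): mult=2, new row 1: (0, 2, 3, 3); set L[1][0]=2
  eliminate (2,0): mult=1, new row 2: (0, 6, 7, 11); set L[2][0]=1
  eliminate (3,0): mult=-2, new row 3: (0, 8, 4, 16); set L[3][0]=-2
k=1: U[1][1]=2
  eliminate (2,1): mult=3, new row 2: (0, 0, -2, 2); set L[2][1]=3
  eliminate (3,1): mult=4, new row 3: (0, 0, -8, 4); set L[3][1]=4
k=2: U[2][2]=-2
  eliminate (3,2): mult=4, new row 3: (0, 0, 0, -4); set L[3][2]=4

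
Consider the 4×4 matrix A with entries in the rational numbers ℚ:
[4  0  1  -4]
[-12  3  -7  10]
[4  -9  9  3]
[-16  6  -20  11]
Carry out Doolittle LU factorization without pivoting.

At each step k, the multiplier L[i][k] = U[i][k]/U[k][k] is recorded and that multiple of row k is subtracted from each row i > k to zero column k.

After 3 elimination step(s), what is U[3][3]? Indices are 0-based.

[col 0] pivot 4
  R1 -= -3*R0 → (0, 3, -4, -2)  (L[1][0] := -3)
  R2 -= 1*R0 → (0, -9, 8, 7)  (L[2][0] := 1)
  R3 -= -4*R0 → (0, 6, -16, -5)  (L[3][0] := -4)
[col 1] pivot 3
  R2 -= -3*R1 → (0, 0, -4, 1)  (L[2][1] := -3)
  R3 -= 2*R1 → (0, 0, -8, -1)  (L[3][1] := 2)
[col 2] pivot -4
  R3 -= 2*R2 → (0, 0, 0, -3)  (L[3][2] := 2)

U[3][3] = -3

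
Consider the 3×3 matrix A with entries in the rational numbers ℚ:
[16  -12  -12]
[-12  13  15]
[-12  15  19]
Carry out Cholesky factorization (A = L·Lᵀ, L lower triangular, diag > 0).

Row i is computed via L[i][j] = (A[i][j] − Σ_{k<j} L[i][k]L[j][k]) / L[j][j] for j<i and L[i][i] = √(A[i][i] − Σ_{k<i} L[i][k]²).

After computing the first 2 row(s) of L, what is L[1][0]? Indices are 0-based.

L[1][0] = -3

Step 1: L[0][0] = √(16) = 4.
  L[1][0] = (-12) / L[0][0] = -3.
Step 2: L[1][1] = √(4) = 2.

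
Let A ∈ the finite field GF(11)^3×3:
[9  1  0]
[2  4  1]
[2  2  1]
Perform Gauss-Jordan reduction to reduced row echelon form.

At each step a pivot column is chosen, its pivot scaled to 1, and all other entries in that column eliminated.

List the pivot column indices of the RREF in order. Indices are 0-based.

pivot columns: 0, 1, 2

[1] R0 /= 9  ⇒  (1, 5, 0)
     R1 -= 2·R0  ⇒  (0, 5, 1)
     R2 -= 2·R0  ⇒  (0, 3, 1)
[2] R1 /= 5  ⇒  (0, 1, 9)
     R0 -= 5·R1  ⇒  (1, 0, 10)
     R2 -= 3·R1  ⇒  (0, 0, 7)
[3] R2 /= 7  ⇒  (0, 0, 1)
     R0 -= 10·R2  ⇒  (1, 0, 0)
     R1 -= 9·R2  ⇒  (0, 1, 0)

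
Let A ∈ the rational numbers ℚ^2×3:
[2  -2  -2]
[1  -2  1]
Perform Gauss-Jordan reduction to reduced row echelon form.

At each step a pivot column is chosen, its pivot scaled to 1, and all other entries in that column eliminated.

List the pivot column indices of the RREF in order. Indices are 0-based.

pivot(0,0)=2: scale R0 → (1, -1, -1)
  clear (1,0): R1 −= (1)R0 → (0, -1, 2)
pivot(1,1)=-1: scale R1 → (0, 1, -2)
  clear (0,1): R0 −= (-1)R1 → (1, 0, -3)

pivot columns: 0, 1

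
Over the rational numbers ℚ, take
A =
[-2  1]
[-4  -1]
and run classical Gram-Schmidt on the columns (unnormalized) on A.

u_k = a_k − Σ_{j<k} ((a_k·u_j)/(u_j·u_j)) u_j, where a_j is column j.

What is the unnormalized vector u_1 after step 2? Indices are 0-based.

Step 1: u_0 = a_0 = (-2, -4).
Step 2: u_1 = a_1 − (1/10)·u_0 = (6/5, -3/5).

u_1 = (6/5, -3/5)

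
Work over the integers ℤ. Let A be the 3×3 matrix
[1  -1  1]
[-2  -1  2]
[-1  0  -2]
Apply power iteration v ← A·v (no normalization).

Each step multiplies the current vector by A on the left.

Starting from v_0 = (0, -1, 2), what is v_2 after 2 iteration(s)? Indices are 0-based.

v_2 = (-6, -19, 5)

v_0 = (0, -1, 2).
v_1 = A·v_0 = (3, 5, -4).
v_2 = A·v_1 = (-6, -19, 5).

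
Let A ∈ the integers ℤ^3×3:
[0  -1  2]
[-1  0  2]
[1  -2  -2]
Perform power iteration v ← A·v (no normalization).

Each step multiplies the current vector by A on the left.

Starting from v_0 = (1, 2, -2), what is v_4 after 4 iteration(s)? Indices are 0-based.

v_4 = (-23, -22, 28)

v_0 = (1, 2, -2).
v_1 = A·v_0 = (-6, -5, 1).
v_2 = A·v_1 = (7, 8, 2).
v_3 = A·v_2 = (-4, -3, -13).
v_4 = A·v_3 = (-23, -22, 28).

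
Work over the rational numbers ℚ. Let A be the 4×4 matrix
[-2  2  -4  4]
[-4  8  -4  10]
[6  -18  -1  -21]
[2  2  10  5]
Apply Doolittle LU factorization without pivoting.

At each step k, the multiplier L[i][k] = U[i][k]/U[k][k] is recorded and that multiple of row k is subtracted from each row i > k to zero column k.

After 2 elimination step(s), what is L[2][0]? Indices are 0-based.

[col 0] pivot -2
  R1 -= 2*R0 → (0, 4, 4, 2)  (L[1][0] := 2)
  R2 -= -3*R0 → (0, -12, -13, -9)  (L[2][0] := -3)
  R3 -= -1*R0 → (0, 4, 6, 9)  (L[3][0] := -1)
[col 1] pivot 4
  R2 -= -3*R1 → (0, 0, -1, -3)  (L[2][1] := -3)
  R3 -= 1*R1 → (0, 0, 2, 7)  (L[3][1] := 1)

L[2][0] = -3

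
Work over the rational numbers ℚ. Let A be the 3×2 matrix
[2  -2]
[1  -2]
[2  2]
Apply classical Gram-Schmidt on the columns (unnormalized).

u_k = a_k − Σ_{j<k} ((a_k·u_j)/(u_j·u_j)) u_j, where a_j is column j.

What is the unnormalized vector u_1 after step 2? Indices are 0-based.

u_1 = (-14/9, -16/9, 22/9)

Step 1: u_0 = a_0 = (2, 1, 2).
Step 2: u_1 = a_1 − (-2/9)·u_0 = (-14/9, -16/9, 22/9).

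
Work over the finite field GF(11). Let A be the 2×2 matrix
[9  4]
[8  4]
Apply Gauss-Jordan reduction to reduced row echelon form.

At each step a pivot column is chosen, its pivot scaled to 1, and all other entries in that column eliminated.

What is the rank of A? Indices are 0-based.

rank = 2

step 1: normalize row 0 (÷9) = (1, 9)
  row 1: subtract 8×row0 = (0, 9)
step 2: normalize row 1 (÷9) = (0, 1)
  row 0: subtract 9×row1 = (1, 0)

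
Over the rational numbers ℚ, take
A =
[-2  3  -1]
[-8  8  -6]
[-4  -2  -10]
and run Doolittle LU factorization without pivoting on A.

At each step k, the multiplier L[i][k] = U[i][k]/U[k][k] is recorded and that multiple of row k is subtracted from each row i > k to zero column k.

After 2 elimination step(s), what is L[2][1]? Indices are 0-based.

k=0: U[0][0]=-2
  eliminate (1,0): mult=4, new row 1: (0, -4, -2); set L[1][0]=4
  eliminate (2,0): mult=2, new row 2: (0, -8, -8); set L[2][0]=2
k=1: U[1][1]=-4
  eliminate (2,1): mult=2, new row 2: (0, 0, -4); set L[2][1]=2

L[2][1] = 2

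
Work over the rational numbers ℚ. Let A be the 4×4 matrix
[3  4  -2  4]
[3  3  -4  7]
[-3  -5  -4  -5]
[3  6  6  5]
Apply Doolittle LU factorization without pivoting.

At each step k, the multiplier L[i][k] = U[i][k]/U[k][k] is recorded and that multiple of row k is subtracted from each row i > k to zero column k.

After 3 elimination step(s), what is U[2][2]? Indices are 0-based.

U[2][2] = -4

k=0: U[0][0]=3
  eliminate (1,0): mult=1, new row 1: (0, -1, -2, 3); set L[1][0]=1
  eliminate (2,0): mult=-1, new row 2: (0, -1, -6, -1); set L[2][0]=-1
  eliminate (3,0): mult=1, new row 3: (0, 2, 8, 1); set L[3][0]=1
k=1: U[1][1]=-1
  eliminate (2,1): mult=1, new row 2: (0, 0, -4, -4); set L[2][1]=1
  eliminate (3,1): mult=-2, new row 3: (0, 0, 4, 7); set L[3][1]=-2
k=2: U[2][2]=-4
  eliminate (3,2): mult=-1, new row 3: (0, 0, 0, 3); set L[3][2]=-1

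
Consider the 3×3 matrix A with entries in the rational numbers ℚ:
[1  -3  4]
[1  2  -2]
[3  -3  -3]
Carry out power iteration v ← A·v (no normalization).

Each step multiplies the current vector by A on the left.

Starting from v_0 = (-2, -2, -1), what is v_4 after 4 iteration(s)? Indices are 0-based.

v_4 = (528, -152, -51)

v_0 = (-2, -2, -1).
v_1 = A·v_0 = (0, -4, 3).
v_2 = A·v_1 = (24, -14, 3).
v_3 = A·v_2 = (78, -10, 105).
v_4 = A·v_3 = (528, -152, -51).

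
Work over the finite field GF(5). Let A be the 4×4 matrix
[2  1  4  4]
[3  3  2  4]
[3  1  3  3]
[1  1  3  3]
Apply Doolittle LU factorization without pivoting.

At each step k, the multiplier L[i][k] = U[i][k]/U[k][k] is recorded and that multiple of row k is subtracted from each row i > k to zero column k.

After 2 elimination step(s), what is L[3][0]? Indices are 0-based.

L[3][0] = 3

[col 0] pivot 2
  R1 -= 4*R0 → (0, 4, 1, 3)  (L[1][0] := 4)
  R2 -= 4*R0 → (0, 2, 2, 2)  (L[2][0] := 4)
  R3 -= 3*R0 → (0, 3, 1, 1)  (L[3][0] := 3)
[col 1] pivot 4
  R2 -= 3*R1 → (0, 0, 4, 3)  (L[2][1] := 3)
  R3 -= 2*R1 → (0, 0, 4, 0)  (L[3][1] := 2)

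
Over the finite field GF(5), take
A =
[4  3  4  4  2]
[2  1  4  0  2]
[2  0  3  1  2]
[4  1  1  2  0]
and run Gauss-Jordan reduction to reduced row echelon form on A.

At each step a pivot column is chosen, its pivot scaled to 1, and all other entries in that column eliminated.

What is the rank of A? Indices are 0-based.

rank = 4

pivot(0,0)=4: scale R0 → (1, 2, 1, 1, 3)
  clear (1,0): R1 −= (2)R0 → (0, 2, 2, 3, 1)
  clear (2,0): R2 −= (2)R0 → (0, 1, 1, 4, 1)
  clear (3,0): R3 −= (4)R0 → (0, 3, 2, 3, 3)
pivot(1,1)=2: scale R1 → (0, 1, 1, 4, 3)
  clear (0,1): R0 −= (2)R1 → (1, 0, 4, 3, 2)
  clear (2,1): R2 −= (1)R1 → (0, 0, 0, 0, 3)
  clear (3,1): R3 −= (3)R1 → (0, 0, 4, 1, 4)
pivot(2,2): swap R2↔R3
pivot(2,2)=4: scale R2 → (0, 0, 1, 4, 1)
  clear (0,2): R0 −= (4)R2 → (1, 0, 0, 2, 3)
  clear (1,2): R1 −= (1)R2 → (0, 1, 0, 0, 2)
col 3: no nonzero at/below row 3; advance.
pivot(3,4)=3: scale R3 → (0, 0, 0, 0, 1)
  clear (0,4): R0 −= (3)R3 → (1, 0, 0, 2, 0)
  clear (1,4): R1 −= (2)R3 → (0, 1, 0, 0, 0)
  clear (2,4): R2 −= (1)R3 → (0, 0, 1, 4, 0)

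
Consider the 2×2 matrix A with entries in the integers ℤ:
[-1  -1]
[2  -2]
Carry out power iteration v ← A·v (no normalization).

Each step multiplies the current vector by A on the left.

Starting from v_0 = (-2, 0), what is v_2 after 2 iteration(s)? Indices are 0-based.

v_0 = (-2, 0).
v_1 = A·v_0 = (2, -4).
v_2 = A·v_1 = (2, 12).

v_2 = (2, 12)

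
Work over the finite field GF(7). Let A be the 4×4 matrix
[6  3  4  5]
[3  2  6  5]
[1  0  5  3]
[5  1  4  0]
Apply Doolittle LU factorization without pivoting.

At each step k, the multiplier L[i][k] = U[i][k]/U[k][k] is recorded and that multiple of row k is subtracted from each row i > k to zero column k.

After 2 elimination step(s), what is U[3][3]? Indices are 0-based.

[col 0] pivot 6
  R1 -= 4*R0 → (0, 4, 4, 6)  (L[1][0] := 4)
  R2 -= 6*R0 → (0, 3, 2, 1)  (L[2][0] := 6)
  R3 -= 2*R0 → (0, 2, 3, 4)  (L[3][0] := 2)
[col 1] pivot 4
  R2 -= 6*R1 → (0, 0, 6, 0)  (L[2][1] := 6)
  R3 -= 4*R1 → (0, 0, 1, 1)  (L[3][1] := 4)

U[3][3] = 1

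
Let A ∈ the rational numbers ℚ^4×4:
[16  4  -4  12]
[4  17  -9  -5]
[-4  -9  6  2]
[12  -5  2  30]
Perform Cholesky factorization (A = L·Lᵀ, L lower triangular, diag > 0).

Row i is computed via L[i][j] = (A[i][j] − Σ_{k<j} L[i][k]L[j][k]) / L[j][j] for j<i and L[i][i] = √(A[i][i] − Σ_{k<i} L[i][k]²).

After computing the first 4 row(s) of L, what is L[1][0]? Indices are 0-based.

L[1][0] = 1

Step 1: L[0][0] = √(16) = 4.
  L[1][0] = (4) / L[0][0] = 1.
Step 2: L[1][1] = √(16) = 4.
  L[2][0] = (-4) / L[0][0] = -1.
  L[2][1] = (-8) / L[1][1] = -2.
Step 3: L[2][2] = √(1) = 1.
  L[3][0] = (12) / L[0][0] = 3.
  L[3][1] = (-8) / L[1][1] = -2.
  L[3][2] = (1) / L[2][2] = 1.
Step 4: L[3][3] = √(16) = 4.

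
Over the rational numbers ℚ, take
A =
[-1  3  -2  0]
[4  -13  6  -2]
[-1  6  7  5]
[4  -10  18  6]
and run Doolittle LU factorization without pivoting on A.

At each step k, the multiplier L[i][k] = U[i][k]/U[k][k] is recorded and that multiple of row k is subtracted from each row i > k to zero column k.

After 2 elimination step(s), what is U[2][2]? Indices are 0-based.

U[2][2] = 3

[col 0] pivot -1
  R1 -= -4*R0 → (0, -1, -2, -2)  (L[1][0] := -4)
  R2 -= 1*R0 → (0, 3, 9, 5)  (L[2][0] := 1)
  R3 -= -4*R0 → (0, 2, 10, 6)  (L[3][0] := -4)
[col 1] pivot -1
  R2 -= -3*R1 → (0, 0, 3, -1)  (L[2][1] := -3)
  R3 -= -2*R1 → (0, 0, 6, 2)  (L[3][1] := -2)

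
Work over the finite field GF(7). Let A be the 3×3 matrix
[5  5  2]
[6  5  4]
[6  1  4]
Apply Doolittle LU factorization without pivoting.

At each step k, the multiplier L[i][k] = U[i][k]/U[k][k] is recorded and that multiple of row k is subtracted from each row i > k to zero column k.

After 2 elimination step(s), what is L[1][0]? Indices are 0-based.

[col 0] pivot 5
  R1 -= 4*R0 → (0, 6, 3)  (L[1][0] := 4)
  R2 -= 4*R0 → (0, 2, 3)  (L[2][0] := 4)
[col 1] pivot 6
  R2 -= 5*R1 → (0, 0, 2)  (L[2][1] := 5)

L[1][0] = 4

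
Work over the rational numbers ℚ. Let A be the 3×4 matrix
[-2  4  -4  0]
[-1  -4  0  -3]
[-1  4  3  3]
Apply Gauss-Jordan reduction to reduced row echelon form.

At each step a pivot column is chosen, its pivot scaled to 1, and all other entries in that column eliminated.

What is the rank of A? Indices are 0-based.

rank = 3

step 1: normalize row 0 (÷-2) = (1, -2, 2, 0)
  row 1: subtract -1×row0 = (0, -6, 2, -3)
  row 2: subtract -1×row0 = (0, 2, 5, 3)
step 2: normalize row 1 (÷-6) = (0, 1, -1/3, 1/2)
  row 0: subtract -2×row1 = (1, 0, 4/3, 1)
  row 2: subtract 2×row1 = (0, 0, 17/3, 2)
step 3: normalize row 2 (÷17/3) = (0, 0, 1, 6/17)
  row 0: subtract 4/3×row2 = (1, 0, 0, 9/17)
  row 1: subtract -1/3×row2 = (0, 1, 0, 21/34)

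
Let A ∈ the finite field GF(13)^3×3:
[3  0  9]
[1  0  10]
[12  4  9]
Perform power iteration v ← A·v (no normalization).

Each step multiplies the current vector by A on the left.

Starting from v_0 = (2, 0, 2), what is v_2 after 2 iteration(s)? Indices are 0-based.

v_2 = (8, 2, 0)

v_0 = (2, 0, 2).
v_1 = A·v_0 = (11, 9, 3).
v_2 = A·v_1 = (8, 2, 0).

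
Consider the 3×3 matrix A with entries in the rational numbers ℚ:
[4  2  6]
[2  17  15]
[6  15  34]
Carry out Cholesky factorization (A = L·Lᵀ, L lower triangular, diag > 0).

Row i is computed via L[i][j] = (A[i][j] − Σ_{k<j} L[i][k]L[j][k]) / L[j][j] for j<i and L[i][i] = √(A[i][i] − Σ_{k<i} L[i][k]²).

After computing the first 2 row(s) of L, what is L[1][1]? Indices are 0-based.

L[1][1] = 4

Step 1: L[0][0] = √(4) = 2.
  L[1][0] = (2) / L[0][0] = 1.
Step 2: L[1][1] = √(16) = 4.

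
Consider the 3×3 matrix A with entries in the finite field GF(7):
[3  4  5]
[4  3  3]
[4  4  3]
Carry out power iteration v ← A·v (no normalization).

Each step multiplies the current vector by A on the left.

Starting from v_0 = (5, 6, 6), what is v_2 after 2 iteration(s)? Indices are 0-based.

v_0 = (5, 6, 6).
v_1 = A·v_0 = (6, 0, 6).
v_2 = A·v_1 = (6, 0, 0).

v_2 = (6, 0, 0)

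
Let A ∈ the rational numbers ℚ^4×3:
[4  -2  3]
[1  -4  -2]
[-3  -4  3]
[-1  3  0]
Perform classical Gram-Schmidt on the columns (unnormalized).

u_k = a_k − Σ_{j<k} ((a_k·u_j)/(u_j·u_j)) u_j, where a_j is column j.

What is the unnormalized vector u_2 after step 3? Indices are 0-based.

u_2 = (168/67, -1165/402, 865/402, 136/201)

Step 1: u_0 = a_0 = (4, 1, -3, -1).
Step 2: u_1 = a_1 − (-1/9)·u_0 = (-14/9, -35/9, -13/3, 26/9).
Step 3: u_2 = a_2 − (1/27)·u_0 − (-89/402)·u_1 = (168/67, -1165/402, 865/402, 136/201).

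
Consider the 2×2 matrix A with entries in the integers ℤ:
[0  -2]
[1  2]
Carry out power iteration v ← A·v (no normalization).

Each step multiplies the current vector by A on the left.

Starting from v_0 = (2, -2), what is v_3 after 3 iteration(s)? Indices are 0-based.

v_3 = (0, 4)

v_0 = (2, -2).
v_1 = A·v_0 = (4, -2).
v_2 = A·v_1 = (4, 0).
v_3 = A·v_2 = (0, 4).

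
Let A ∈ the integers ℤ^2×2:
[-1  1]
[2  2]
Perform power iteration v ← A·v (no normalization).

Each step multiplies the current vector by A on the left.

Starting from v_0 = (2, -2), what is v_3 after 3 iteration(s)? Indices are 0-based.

v_0 = (2, -2).
v_1 = A·v_0 = (-4, 0).
v_2 = A·v_1 = (4, -8).
v_3 = A·v_2 = (-12, -8).

v_3 = (-12, -8)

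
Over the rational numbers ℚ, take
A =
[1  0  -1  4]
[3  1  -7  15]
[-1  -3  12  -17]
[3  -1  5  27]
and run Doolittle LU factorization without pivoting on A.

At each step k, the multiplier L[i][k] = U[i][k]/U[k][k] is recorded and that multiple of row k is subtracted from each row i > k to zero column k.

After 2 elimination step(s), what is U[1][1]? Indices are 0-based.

Step 1: pivot at (0,0) is 1.
  row1 ← row1 − (3)·row0  ⇒  L[1][0]=3, U row1=(0, 1, -4, 3)
  row2 ← row2 − (-1)·row0  ⇒  L[2][0]=-1, U row2=(0, -3, 11, -13)
  row3 ← row3 − (3)·row0  ⇒  L[3][0]=3, U row3=(0, -1, 8, 15)
Step 2: pivot at (1,1) is 1.
  row2 ← row2 − (-3)·row1  ⇒  L[2][1]=-3, U row2=(0, 0, -1, -4)
  row3 ← row3 − (-1)·row1  ⇒  L[3][1]=-1, U row3=(0, 0, 4, 18)

U[1][1] = 1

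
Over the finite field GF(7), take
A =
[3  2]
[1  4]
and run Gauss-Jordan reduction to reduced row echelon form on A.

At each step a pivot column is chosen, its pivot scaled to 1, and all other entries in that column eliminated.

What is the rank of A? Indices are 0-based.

rank = 2

[1] R0 /= 3  ⇒  (1, 3)
     R1 -= 1·R0  ⇒  (0, 1)
[2] R1 /= 1  ⇒  (0, 1)
     R0 -= 3·R1  ⇒  (1, 0)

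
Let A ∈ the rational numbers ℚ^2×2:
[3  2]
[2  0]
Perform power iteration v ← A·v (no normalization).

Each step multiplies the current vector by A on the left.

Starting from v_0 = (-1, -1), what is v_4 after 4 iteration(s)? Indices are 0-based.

v_4 = (-307, -154)

v_0 = (-1, -1).
v_1 = A·v_0 = (-5, -2).
v_2 = A·v_1 = (-19, -10).
v_3 = A·v_2 = (-77, -38).
v_4 = A·v_3 = (-307, -154).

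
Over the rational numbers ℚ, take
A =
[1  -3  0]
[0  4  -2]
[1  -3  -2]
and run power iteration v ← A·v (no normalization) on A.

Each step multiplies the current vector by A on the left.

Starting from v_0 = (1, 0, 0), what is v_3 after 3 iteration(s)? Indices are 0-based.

v_0 = (1, 0, 0).
v_1 = A·v_0 = (1, 0, 1).
v_2 = A·v_1 = (1, -2, -1).
v_3 = A·v_2 = (7, -6, 9).

v_3 = (7, -6, 9)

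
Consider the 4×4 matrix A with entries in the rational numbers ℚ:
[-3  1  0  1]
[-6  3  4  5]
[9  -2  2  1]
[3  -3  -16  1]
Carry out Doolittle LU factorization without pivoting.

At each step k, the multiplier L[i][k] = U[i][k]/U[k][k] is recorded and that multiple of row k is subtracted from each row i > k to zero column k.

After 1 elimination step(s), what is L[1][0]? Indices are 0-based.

[col 0] pivot -3
  R1 -= 2*R0 → (0, 1, 4, 3)  (L[1][0] := 2)
  R2 -= -3*R0 → (0, 1, 2, 4)  (L[2][0] := -3)
  R3 -= -1*R0 → (0, -2, -16, 2)  (L[3][0] := -1)

L[1][0] = 2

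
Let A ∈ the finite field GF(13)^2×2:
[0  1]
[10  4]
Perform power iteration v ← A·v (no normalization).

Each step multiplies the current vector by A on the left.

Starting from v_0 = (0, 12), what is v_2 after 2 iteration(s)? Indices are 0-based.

v_2 = (9, 0)

v_0 = (0, 12).
v_1 = A·v_0 = (12, 9).
v_2 = A·v_1 = (9, 0).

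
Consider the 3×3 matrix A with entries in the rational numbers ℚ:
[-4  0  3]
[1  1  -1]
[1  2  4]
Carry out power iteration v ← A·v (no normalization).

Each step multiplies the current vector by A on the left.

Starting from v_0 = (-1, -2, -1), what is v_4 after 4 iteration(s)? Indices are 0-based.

v_4 = (-541, 194, -645)

v_0 = (-1, -2, -1).
v_1 = A·v_0 = (1, -2, -9).
v_2 = A·v_1 = (-31, 8, -39).
v_3 = A·v_2 = (7, 16, -171).
v_4 = A·v_3 = (-541, 194, -645).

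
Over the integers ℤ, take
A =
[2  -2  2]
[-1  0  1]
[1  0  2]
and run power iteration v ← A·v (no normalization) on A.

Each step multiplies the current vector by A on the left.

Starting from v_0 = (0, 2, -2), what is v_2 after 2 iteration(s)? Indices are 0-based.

v_0 = (0, 2, -2).
v_1 = A·v_0 = (-8, -2, -4).
v_2 = A·v_1 = (-20, 4, -16).

v_2 = (-20, 4, -16)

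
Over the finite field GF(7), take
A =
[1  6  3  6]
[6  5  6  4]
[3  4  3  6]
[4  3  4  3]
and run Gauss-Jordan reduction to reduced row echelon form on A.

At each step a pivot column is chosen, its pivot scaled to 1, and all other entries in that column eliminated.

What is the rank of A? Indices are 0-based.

step 1: normalize row 0 (÷1) = (1, 6, 3, 6)
  row 1: subtract 6×row0 = (0, 4, 2, 3)
  row 2: subtract 3×row0 = (0, 0, 1, 2)
  row 3: subtract 4×row0 = (0, 0, 6, 0)
step 2: normalize row 1 (÷4) = (0, 1, 4, 6)
  row 0: subtract 6×row1 = (1, 0, 0, 5)
step 3: normalize row 2 (÷1) = (0, 0, 1, 2)
  row 1: subtract 4×row2 = (0, 1, 0, 5)
  row 3: subtract 6×row2 = (0, 0, 0, 2)
step 4: normalize row 3 (÷2) = (0, 0, 0, 1)
  row 0: subtract 5×row3 = (1, 0, 0, 0)
  row 1: subtract 5×row3 = (0, 1, 0, 0)
  row 2: subtract 2×row3 = (0, 0, 1, 0)

rank = 4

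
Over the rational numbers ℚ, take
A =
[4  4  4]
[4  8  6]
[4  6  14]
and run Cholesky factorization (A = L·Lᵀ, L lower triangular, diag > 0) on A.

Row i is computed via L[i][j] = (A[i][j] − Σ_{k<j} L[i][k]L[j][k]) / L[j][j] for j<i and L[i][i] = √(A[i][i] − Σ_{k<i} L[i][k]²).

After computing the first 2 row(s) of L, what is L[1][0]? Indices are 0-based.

Step 1: L[0][0] = √(4) = 2.
  L[1][0] = (4) / L[0][0] = 2.
Step 2: L[1][1] = √(4) = 2.

L[1][0] = 2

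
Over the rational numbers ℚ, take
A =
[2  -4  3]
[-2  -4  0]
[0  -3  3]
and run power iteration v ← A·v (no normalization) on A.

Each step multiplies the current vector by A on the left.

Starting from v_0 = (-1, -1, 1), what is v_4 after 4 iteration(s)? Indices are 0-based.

v_0 = (-1, -1, 1).
v_1 = A·v_0 = (5, 6, 6).
v_2 = A·v_1 = (4, -34, 0).
v_3 = A·v_2 = (144, 128, 102).
v_4 = A·v_3 = (82, -800, -78).

v_4 = (82, -800, -78)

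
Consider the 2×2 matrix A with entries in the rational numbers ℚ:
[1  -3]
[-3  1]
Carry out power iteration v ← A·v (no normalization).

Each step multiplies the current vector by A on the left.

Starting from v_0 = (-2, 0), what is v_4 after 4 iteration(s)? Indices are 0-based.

v_4 = (-272, 240)

v_0 = (-2, 0).
v_1 = A·v_0 = (-2, 6).
v_2 = A·v_1 = (-20, 12).
v_3 = A·v_2 = (-56, 72).
v_4 = A·v_3 = (-272, 240).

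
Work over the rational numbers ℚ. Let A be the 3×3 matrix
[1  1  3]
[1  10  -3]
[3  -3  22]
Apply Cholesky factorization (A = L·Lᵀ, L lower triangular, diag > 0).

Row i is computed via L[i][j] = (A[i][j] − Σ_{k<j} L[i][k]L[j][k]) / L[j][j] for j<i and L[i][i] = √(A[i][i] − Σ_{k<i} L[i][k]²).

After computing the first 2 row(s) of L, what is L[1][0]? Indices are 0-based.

L[1][0] = 1

Step 1: L[0][0] = √(1) = 1.
  L[1][0] = (1) / L[0][0] = 1.
Step 2: L[1][1] = √(9) = 3.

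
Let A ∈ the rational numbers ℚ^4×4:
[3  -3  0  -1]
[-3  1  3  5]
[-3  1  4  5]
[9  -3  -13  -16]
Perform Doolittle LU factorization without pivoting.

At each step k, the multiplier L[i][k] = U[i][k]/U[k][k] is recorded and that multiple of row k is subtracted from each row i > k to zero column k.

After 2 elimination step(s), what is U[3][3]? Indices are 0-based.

U[3][3] = -1

Step 1: pivot at (0,0) is 3.
  row1 ← row1 − (-1)·row0  ⇒  L[1][0]=-1, U row1=(0, -2, 3, 4)
  row2 ← row2 − (-1)·row0  ⇒  L[2][0]=-1, U row2=(0, -2, 4, 4)
  row3 ← row3 − (3)·row0  ⇒  L[3][0]=3, U row3=(0, 6, -13, -13)
Step 2: pivot at (1,1) is -2.
  row2 ← row2 − (1)·row1  ⇒  L[2][1]=1, U row2=(0, 0, 1, 0)
  row3 ← row3 − (-3)·row1  ⇒  L[3][1]=-3, U row3=(0, 0, -4, -1)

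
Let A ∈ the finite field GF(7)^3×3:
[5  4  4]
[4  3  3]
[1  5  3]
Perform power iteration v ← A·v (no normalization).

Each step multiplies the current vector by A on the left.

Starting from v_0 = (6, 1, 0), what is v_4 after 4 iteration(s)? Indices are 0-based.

v_4 = (6, 5, 2)

v_0 = (6, 1, 0).
v_1 = A·v_0 = (6, 6, 4).
v_2 = A·v_1 = (0, 5, 6).
v_3 = A·v_2 = (2, 5, 1).
v_4 = A·v_3 = (6, 5, 2).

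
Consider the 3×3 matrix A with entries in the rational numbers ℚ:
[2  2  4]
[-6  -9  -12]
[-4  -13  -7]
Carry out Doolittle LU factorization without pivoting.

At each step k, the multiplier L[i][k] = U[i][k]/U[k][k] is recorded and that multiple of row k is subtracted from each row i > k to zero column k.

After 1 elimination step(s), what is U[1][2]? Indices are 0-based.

[col 0] pivot 2
  R1 -= -3*R0 → (0, -3, 0)  (L[1][0] := -3)
  R2 -= -2*R0 → (0, -9, 1)  (L[2][0] := -2)

U[1][2] = 0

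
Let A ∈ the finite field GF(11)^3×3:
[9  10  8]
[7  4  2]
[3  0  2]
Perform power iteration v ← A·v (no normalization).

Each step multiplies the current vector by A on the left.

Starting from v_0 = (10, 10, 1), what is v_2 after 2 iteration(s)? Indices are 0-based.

v_0 = (10, 10, 1).
v_1 = A·v_0 = (0, 2, 10).
v_2 = A·v_1 = (1, 6, 9).

v_2 = (1, 6, 9)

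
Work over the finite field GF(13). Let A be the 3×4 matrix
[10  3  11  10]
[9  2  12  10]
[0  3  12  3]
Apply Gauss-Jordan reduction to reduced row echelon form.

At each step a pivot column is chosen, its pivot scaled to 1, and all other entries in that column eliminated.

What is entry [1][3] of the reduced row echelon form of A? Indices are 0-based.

M[1][3] = 2

pivot(0,0)=10: scale R0 → (1, 12, 5, 1)
  clear (1,0): R1 −= (9)R0 → (0, 11, 6, 1)
pivot(1,1)=11: scale R1 → (0, 1, 10, 6)
  clear (0,1): R0 −= (12)R1 → (1, 0, 2, 7)
  clear (2,1): R2 −= (3)R1 → (0, 0, 8, 11)
pivot(2,2)=8: scale R2 → (0, 0, 1, 3)
  clear (0,2): R0 −= (2)R2 → (1, 0, 0, 1)
  clear (1,2): R1 −= (10)R2 → (0, 1, 0, 2)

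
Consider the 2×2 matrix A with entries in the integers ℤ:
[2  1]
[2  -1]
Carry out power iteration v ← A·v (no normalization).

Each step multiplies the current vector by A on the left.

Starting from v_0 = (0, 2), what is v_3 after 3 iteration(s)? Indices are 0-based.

v_3 = (10, -2)

v_0 = (0, 2).
v_1 = A·v_0 = (2, -2).
v_2 = A·v_1 = (2, 6).
v_3 = A·v_2 = (10, -2).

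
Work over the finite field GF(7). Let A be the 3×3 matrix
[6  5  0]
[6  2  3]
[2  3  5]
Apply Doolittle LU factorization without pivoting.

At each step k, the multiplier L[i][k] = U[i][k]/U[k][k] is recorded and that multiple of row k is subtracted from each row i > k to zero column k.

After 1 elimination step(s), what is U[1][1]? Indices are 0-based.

U[1][1] = 4

k=0: U[0][0]=6
  eliminate (1,0): mult=1, new row 1: (0, 4, 3); set L[1][0]=1
  eliminate (2,0): mult=5, new row 2: (0, 6, 5); set L[2][0]=5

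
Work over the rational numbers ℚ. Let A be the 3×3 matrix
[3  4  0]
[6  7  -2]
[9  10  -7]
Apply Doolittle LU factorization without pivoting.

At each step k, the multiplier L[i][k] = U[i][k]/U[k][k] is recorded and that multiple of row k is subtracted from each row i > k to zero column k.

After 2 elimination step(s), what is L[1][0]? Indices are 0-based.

L[1][0] = 2

Step 1: pivot at (0,0) is 3.
  row1 ← row1 − (2)·row0  ⇒  L[1][0]=2, U row1=(0, -1, -2)
  row2 ← row2 − (3)·row0  ⇒  L[2][0]=3, U row2=(0, -2, -7)
Step 2: pivot at (1,1) is -1.
  row2 ← row2 − (2)·row1  ⇒  L[2][1]=2, U row2=(0, 0, -3)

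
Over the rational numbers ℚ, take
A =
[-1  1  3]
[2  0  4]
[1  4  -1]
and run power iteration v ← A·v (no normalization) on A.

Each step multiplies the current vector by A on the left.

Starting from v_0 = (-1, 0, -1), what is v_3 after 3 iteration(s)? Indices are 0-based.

v_3 = (-78, -112, 6)

v_0 = (-1, 0, -1).
v_1 = A·v_0 = (-2, -6, 0).
v_2 = A·v_1 = (-4, -4, -26).
v_3 = A·v_2 = (-78, -112, 6).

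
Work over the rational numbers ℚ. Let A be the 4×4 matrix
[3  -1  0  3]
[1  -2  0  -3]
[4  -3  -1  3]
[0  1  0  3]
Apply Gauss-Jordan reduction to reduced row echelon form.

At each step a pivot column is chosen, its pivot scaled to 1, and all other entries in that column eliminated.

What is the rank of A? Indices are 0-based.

step 1: normalize row 0 (÷3) = (1, -1/3, 0, 1)
  row 1: subtract 1×row0 = (0, -5/3, 0, -4)
  row 2: subtract 4×row0 = (0, -5/3, -1, -1)
step 2: normalize row 1 (÷-5/3) = (0, 1, 0, 12/5)
  row 0: subtract -1/3×row1 = (1, 0, 0, 9/5)
  row 2: subtract -5/3×row1 = (0, 0, -1, 3)
  row 3: subtract 1×row1 = (0, 0, 0, 3/5)
step 3: normalize row 2 (÷-1) = (0, 0, 1, -3)
step 4: normalize row 3 (÷3/5) = (0, 0, 0, 1)
  row 0: subtract 9/5×row3 = (1, 0, 0, 0)
  row 1: subtract 12/5×row3 = (0, 1, 0, 0)
  row 2: subtract -3×row3 = (0, 0, 1, 0)

rank = 4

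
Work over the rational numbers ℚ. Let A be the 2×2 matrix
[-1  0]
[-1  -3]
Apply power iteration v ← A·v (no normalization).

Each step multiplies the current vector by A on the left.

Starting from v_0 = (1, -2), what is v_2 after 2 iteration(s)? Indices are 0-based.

v_0 = (1, -2).
v_1 = A·v_0 = (-1, 5).
v_2 = A·v_1 = (1, -14).

v_2 = (1, -14)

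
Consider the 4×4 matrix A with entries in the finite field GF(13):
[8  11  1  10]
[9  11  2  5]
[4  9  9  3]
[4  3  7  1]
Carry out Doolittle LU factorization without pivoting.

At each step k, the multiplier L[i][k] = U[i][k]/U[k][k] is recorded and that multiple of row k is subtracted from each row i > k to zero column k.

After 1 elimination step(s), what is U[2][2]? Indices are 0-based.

[col 0] pivot 8
  R1 -= 6*R0 → (0, 10, 9, 10)  (L[1][0] := 6)
  R2 -= 7*R0 → (0, 10, 2, 11)  (L[2][0] := 7)
  R3 -= 7*R0 → (0, 4, 0, 9)  (L[3][0] := 7)

U[2][2] = 2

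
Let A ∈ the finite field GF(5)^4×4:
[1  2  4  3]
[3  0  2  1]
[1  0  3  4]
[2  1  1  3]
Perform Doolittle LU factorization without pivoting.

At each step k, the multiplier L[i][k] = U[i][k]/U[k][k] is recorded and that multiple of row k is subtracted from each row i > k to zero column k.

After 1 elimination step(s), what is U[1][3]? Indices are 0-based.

Step 1: pivot at (0,0) is 1.
  row1 ← row1 − (3)·row0  ⇒  L[1][0]=3, U row1=(0, 4, 0, 2)
  row2 ← row2 − (1)·row0  ⇒  L[2][0]=1, U row2=(0, 3, 4, 1)
  row3 ← row3 − (2)·row0  ⇒  L[3][0]=2, U row3=(0, 2, 3, 2)

U[1][3] = 2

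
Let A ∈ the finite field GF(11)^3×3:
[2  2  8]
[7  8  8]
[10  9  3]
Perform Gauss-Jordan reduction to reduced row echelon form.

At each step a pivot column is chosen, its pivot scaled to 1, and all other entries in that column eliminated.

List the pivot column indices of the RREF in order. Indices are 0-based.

pivot(0,0)=2: scale R0 → (1, 1, 4)
  clear (1,0): R1 −= (7)R0 → (0, 1, 2)
  clear (2,0): R2 −= (10)R0 → (0, 10, 7)
pivot(1,1)=1: scale R1 → (0, 1, 2)
  clear (0,1): R0 −= (1)R1 → (1, 0, 2)
  clear (2,1): R2 −= (10)R1 → (0, 0, 9)
pivot(2,2)=9: scale R2 → (0, 0, 1)
  clear (0,2): R0 −= (2)R2 → (1, 0, 0)
  clear (1,2): R1 −= (2)R2 → (0, 1, 0)

pivot columns: 0, 1, 2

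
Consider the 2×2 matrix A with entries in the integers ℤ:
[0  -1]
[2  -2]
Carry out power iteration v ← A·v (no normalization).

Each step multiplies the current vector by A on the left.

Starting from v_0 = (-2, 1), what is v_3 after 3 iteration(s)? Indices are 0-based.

v_3 = (-10, -8)

v_0 = (-2, 1).
v_1 = A·v_0 = (-1, -6).
v_2 = A·v_1 = (6, 10).
v_3 = A·v_2 = (-10, -8).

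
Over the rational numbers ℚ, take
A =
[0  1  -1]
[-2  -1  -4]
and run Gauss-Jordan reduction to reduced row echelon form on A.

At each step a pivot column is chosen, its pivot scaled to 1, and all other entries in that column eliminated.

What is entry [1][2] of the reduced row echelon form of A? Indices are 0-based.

[1] R0 <-> R1
[1] R0 /= -2  ⇒  (1, 1/2, 2)
[2] R1 /= 1  ⇒  (0, 1, -1)
     R0 -= 1/2·R1  ⇒  (1, 0, 5/2)

M[1][2] = -1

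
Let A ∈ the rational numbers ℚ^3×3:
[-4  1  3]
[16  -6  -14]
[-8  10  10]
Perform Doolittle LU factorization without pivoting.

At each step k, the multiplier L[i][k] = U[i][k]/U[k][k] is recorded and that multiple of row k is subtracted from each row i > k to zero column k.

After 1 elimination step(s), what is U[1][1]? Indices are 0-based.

U[1][1] = -2

Step 1: pivot at (0,0) is -4.
  row1 ← row1 − (-4)·row0  ⇒  L[1][0]=-4, U row1=(0, -2, -2)
  row2 ← row2 − (2)·row0  ⇒  L[2][0]=2, U row2=(0, 8, 4)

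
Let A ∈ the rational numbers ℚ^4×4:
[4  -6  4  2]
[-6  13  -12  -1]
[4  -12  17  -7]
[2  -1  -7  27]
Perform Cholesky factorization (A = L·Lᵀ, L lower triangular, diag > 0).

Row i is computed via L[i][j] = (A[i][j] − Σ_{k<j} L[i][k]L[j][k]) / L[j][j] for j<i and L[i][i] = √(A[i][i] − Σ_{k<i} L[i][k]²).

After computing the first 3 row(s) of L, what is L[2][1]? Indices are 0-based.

Step 1: L[0][0] = √(4) = 2.
  L[1][0] = (-6) / L[0][0] = -3.
Step 2: L[1][1] = √(4) = 2.
  L[2][0] = (4) / L[0][0] = 2.
  L[2][1] = (-6) / L[1][1] = -3.
Step 3: L[2][2] = √(4) = 2.

L[2][1] = -3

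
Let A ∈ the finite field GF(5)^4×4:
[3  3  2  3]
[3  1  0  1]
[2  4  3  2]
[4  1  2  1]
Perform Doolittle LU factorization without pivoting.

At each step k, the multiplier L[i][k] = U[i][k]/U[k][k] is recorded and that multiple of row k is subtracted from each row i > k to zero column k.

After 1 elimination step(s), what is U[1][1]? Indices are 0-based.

[col 0] pivot 3
  R1 -= 1*R0 → (0, 3, 3, 3)  (L[1][0] := 1)
  R2 -= 4*R0 → (0, 2, 0, 0)  (L[2][0] := 4)
  R3 -= 3*R0 → (0, 2, 1, 2)  (L[3][0] := 3)

U[1][1] = 3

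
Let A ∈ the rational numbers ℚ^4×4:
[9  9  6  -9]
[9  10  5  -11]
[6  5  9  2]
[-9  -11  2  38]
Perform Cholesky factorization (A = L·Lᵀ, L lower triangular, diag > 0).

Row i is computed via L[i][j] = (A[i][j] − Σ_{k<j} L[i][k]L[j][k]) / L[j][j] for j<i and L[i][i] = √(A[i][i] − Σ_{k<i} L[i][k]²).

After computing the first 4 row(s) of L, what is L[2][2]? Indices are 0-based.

Step 1: L[0][0] = √(9) = 3.
  L[1][0] = (9) / L[0][0] = 3.
Step 2: L[1][1] = √(1) = 1.
  L[2][0] = (6) / L[0][0] = 2.
  L[2][1] = (-1) / L[1][1] = -1.
Step 3: L[2][2] = √(4) = 2.
  L[3][0] = (-9) / L[0][0] = -3.
  L[3][1] = (-2) / L[1][1] = -2.
  L[3][2] = (6) / L[2][2] = 3.
Step 4: L[3][3] = √(16) = 4.

L[2][2] = 2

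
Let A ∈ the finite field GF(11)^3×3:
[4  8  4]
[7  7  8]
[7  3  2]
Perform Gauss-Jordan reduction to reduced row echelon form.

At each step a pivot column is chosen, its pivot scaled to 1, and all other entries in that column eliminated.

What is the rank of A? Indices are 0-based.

pivot(0,0)=4: scale R0 → (1, 2, 1)
  clear (1,0): R1 −= (7)R0 → (0, 4, 1)
  clear (2,0): R2 −= (7)R0 → (0, 0, 6)
pivot(1,1)=4: scale R1 → (0, 1, 3)
  clear (0,1): R0 −= (2)R1 → (1, 0, 6)
pivot(2,2)=6: scale R2 → (0, 0, 1)
  clear (0,2): R0 −= (6)R2 → (1, 0, 0)
  clear (1,2): R1 −= (3)R2 → (0, 1, 0)

rank = 3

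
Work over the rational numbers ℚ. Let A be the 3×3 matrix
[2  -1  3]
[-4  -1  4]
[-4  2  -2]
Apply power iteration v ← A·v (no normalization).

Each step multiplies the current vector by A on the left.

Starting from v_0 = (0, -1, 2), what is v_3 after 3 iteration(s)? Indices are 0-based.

v_0 = (0, -1, 2).
v_1 = A·v_0 = (7, 9, -6).
v_2 = A·v_1 = (-13, -61, 2).
v_3 = A·v_2 = (41, 121, -74).

v_3 = (41, 121, -74)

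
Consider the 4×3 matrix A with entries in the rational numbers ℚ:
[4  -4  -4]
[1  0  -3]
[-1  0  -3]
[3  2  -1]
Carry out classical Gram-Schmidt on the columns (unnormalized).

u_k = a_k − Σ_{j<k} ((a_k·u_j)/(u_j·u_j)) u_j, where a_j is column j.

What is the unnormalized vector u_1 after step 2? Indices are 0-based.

Step 1: u_0 = a_0 = (4, 1, -1, 3).
Step 2: u_1 = a_1 − (-10/27)·u_0 = (-68/27, 10/27, -10/27, 28/9).

u_1 = (-68/27, 10/27, -10/27, 28/9)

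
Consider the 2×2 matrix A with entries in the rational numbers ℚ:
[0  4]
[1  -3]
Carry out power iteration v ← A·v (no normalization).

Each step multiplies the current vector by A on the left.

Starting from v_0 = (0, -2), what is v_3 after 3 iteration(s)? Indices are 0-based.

v_0 = (0, -2).
v_1 = A·v_0 = (-8, 6).
v_2 = A·v_1 = (24, -26).
v_3 = A·v_2 = (-104, 102).

v_3 = (-104, 102)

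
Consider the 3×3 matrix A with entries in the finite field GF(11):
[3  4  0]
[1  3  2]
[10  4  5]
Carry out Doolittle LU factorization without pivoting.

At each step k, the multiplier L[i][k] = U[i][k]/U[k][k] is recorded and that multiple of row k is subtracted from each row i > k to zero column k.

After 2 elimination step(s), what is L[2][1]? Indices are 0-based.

L[2][1] = 1

[col 0] pivot 3
  R1 -= 4*R0 → (0, 9, 2)  (L[1][0] := 4)
  R2 -= 7*R0 → (0, 9, 5)  (L[2][0] := 7)
[col 1] pivot 9
  R2 -= 1*R1 → (0, 0, 3)  (L[2][1] := 1)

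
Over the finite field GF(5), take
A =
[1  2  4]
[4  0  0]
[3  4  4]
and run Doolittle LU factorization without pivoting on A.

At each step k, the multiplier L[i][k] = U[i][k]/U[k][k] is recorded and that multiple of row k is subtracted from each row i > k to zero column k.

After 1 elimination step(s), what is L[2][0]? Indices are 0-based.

[col 0] pivot 1
  R1 -= 4*R0 → (0, 2, 4)  (L[1][0] := 4)
  R2 -= 3*R0 → (0, 3, 2)  (L[2][0] := 3)

L[2][0] = 3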